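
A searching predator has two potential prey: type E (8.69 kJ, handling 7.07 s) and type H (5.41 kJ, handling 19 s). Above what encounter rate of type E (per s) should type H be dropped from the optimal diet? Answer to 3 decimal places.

0.043 per s

The zero-one rule: include type H iff E₂/h₂ > λE₁/(1+λh₁). Equality gives the switch point.
λE₁h₂ = E₂ + λE₂h₁ ⇒ λ = E₂/(E₁h₂ − E₂h₁) = 5.41/(165.1 − 38.25) = 0.04264 per s.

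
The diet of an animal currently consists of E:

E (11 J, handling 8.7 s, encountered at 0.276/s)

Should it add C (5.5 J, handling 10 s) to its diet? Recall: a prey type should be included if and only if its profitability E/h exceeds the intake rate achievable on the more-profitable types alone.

Current rate: (0.276×11)/(1 + 0.276×8.7) = 0.8926 J/s.
Profitability of C: 5.5/10 = 0.55 J/s.
0.55 < 0.8926, so adding C would lower the average — exclude it.

No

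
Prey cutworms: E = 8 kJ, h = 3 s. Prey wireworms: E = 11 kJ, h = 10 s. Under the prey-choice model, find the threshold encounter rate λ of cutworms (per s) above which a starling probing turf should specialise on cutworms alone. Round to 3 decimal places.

0.234 per s

The zero-one rule: include wireworms iff E₂/h₂ > λE₁/(1+λh₁). Equality gives the switch point.
λE₁h₂ = E₂ + λE₂h₁ ⇒ λ = E₂/(E₁h₂ − E₂h₁) = 11/(80 − 33) = 0.234 per s.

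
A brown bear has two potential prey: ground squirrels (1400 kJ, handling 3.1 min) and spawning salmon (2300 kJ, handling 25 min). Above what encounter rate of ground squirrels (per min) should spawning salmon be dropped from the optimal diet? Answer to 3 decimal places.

At the threshold, the rate on ground squirrels alone equals the profitability of spawning salmon: λ·1400/(1 + λ·3.1) = 2300/25 = 92.
Rearranging, λ(1400 − 92×3.1) = 92, so λ = 92/1115 = 0.08253 per min.

0.083 per min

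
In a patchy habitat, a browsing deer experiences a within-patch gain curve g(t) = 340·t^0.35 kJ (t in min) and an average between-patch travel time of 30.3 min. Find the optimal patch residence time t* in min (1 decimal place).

16.3 min

Maximise g(t)/(T+t): set derivative to zero → g'(t)(T+t) = g(t).
g'(t) = 0.35·340·t^-0.65. Setting 0.35·340·t^-0.65 = 340·t^0.35/(30.3+t) gives 0.35(30.3+t) = t, so 0.65·t = 0.35×30.3.
t* = 0.35×30.3/0.65 = 16.32 min.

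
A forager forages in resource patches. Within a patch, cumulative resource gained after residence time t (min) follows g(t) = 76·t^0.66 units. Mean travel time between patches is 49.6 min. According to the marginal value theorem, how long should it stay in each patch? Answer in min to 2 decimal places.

96.28 min

By the marginal value theorem, leave when the instantaneous gain rate g'(t) equals the habitat-wide average g(t)/(T + t).
g'(t) = 0.66·76·t^-0.34. Setting 0.66·76·t^-0.34 = 76·t^0.66/(49.6+t) gives 0.66(49.6+t) = t, so 0.34·t = 0.66×49.6.
t* = 0.66×49.6/0.34 = 96.28 min.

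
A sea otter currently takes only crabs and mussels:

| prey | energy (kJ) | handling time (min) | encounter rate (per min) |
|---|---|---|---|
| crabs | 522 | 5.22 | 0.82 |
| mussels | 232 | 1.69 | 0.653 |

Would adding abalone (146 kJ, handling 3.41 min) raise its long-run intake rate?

On crabs and mussels alone, R = ΣλE/(1+Σλh) = 579.5/6.384 = 90.78 kJ/min.
abalone: E/h = 146/3.41 = 42.82 kJ/min.
Since 42.82 < R, time spent handling abalone is better spent searching.

No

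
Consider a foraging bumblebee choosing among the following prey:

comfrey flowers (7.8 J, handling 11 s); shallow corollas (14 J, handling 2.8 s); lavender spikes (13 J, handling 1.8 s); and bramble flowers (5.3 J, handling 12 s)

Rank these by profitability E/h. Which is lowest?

bramble flowers

Profitability E/h (J/s): comfrey flowers = 7.8/11 = 0.709, shallow corollas = 14/2.8 = 5, lavender spikes = 13/1.8 = 7.22, bramble flowers = 5.3/12 = 0.442.
Ranked: lavender spikes > shallow corollas > comfrey flowers > bramble flowers.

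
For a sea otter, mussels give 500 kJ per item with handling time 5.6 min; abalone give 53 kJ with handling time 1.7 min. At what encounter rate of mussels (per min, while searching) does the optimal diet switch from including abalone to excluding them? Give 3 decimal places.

At the threshold, the rate on mussels alone equals the profitability of abalone: λ·500/(1 + λ·5.6) = 53/1.7 = 31.18.
Rearranging, λ(500 − 31.18×5.6) = 31.18, so λ = 31.18/325.4 = 0.09581 per min.

0.096 per min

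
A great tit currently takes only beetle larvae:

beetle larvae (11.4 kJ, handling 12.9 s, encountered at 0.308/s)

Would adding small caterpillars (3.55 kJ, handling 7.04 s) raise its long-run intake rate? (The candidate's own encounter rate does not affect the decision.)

No

Intake rate on the current diet: R = (0.308×11.4) / (1 + 0.308×12.9) = 3.511/4.973 = 0.706 kJ/s.
Profitability of small caterpillars: 3.55/7.04 = 0.5043 kJ/s.
Since 0.5043 < R, time spent handling small caterpillars is better spent searching.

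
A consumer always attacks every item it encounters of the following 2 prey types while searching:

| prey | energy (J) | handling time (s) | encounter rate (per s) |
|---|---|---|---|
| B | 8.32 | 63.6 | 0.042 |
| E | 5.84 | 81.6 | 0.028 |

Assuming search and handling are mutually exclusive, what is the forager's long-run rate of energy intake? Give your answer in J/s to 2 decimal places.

0.09 J/s

R = (0.042×8.32 + 0.028×5.84) / (1 + 0.042×63.6 + 0.028×81.6) = 0.513/5.956 = 0.08612 J/s.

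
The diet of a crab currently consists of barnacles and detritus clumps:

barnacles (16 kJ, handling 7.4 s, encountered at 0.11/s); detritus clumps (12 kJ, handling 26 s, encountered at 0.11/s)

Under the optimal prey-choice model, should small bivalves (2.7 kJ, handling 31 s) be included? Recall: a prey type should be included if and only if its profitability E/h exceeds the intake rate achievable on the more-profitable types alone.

No

Current rate: (0.11×16 + 0.11×12)/(1 + 0.11×7.4 + 0.11×26) = 0.659 kJ/s.
Profitability of small bivalves: 2.7/31 = 0.0871 kJ/s.
Since 0.0871 < R, time spent handling small bivalves is better spent searching.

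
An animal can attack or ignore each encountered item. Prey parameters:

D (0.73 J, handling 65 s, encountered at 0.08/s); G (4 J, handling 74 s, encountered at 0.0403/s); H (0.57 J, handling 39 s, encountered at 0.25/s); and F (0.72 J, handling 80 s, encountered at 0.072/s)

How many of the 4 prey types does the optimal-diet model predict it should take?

E/h in descending order: G 0.0541, H 0.0146, D 0.0112, F 0.009 J/s. The optimal diet is the largest prefix of this list for which every included type satisfies E_i/h_i > R on the types above it.
Rate on top 1: 0.04048. H: 0.0146 < 0.04048 → exclude; stop.
Optimal diet: G — 1 of 4 types.

1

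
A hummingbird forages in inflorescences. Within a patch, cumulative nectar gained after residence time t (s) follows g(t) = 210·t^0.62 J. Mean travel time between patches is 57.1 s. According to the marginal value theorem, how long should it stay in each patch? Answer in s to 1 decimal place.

93.2 s

By the marginal value theorem, leave when the instantaneous gain rate g'(t) equals the habitat-wide average g(t)/(T + t).
g'(t) = 0.62·210·t^-0.38. Setting 0.62·210·t^-0.38 = 210·t^0.62/(57.1+t) gives 0.62(57.1+t) = t, so 0.38·t = 0.62×57.1.
t* = 0.62×57.1/0.38 = 93.16 s.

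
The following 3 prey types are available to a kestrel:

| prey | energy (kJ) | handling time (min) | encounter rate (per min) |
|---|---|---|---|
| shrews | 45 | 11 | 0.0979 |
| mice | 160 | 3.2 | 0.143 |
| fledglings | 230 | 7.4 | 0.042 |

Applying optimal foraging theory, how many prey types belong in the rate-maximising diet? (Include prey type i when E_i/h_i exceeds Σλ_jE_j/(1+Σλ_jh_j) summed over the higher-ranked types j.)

Rank by E/h (kJ/min): mice 50, fledglings 31.1, shrews 4.09. Include each in turn until the next type's E/h falls below the running intake rate.
Rate on top 1: 15.7. fledglings: 31.1 > 15.7 → include.
Rate on top 2: 18.4. shrews: 4.09 < 18.4 → exclude; stop.
Optimal diet: mice, fledglings — 2 of 3 types.

2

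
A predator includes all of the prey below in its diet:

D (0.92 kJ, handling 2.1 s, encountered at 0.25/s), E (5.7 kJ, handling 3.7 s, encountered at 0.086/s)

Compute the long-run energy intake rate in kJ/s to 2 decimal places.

0.39 kJ/s

Energy encountered per unit search time: 0.25×0.92 + 0.086×5.7 = 0.7202 kJ/s.
Handling time per unit search time: 0.25×2.1 + 0.086×3.7 = 0.8432.
Rate = 0.7202/(1 + 0.8432) = 0.3907 kJ/s.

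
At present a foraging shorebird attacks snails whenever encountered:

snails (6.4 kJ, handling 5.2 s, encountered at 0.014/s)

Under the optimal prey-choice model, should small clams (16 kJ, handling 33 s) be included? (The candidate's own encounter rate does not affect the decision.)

Yes

On snails alone, R = ΣλE/(1+Σλh) = 0.0896/1.073 = 0.08352 kJ/s.
Profitability of small clams: 16/33 = 0.4848 kJ/s.
0.4848 > 0.08352, so adding small clams raises the average — include it.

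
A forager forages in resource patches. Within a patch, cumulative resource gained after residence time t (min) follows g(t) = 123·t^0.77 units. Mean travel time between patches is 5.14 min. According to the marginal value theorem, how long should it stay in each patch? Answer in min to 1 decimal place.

Maximise g(t)/(T+t): set derivative to zero → g'(t)(T+t) = g(t).
g'(t) = 0.77·123·t^-0.23. Setting 0.77·123·t^-0.23 = 123·t^0.77/(5.14+t) gives 0.77(5.14+t) = t, so 0.23·t = 0.77×5.14.
t* = 0.77×5.14/0.23 = 17.21 min.

17.2 min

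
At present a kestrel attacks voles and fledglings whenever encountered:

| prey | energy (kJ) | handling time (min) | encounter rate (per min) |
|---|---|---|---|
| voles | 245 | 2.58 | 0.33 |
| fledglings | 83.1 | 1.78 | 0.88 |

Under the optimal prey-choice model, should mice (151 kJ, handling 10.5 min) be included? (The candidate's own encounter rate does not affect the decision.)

No

Current rate: (0.33×245 + 0.88×83.1)/(1 + 0.33×2.58 + 0.88×1.78) = 45.05 kJ/min.
Profitability of mice: 151/10.5 = 14.38 kJ/min.
Since 14.38 < R, time spent handling mice is better spent searching.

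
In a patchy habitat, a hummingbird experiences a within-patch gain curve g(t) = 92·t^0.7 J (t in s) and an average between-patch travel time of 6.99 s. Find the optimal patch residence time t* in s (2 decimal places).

Optimal t* satisfies g'(t*) = g(t*)/(T + t*).
g'(t) = 0.7·92·t^-0.3. Setting 0.7·92·t^-0.3 = 92·t^0.7/(6.99+t) gives 0.7(6.99+t) = t, so 0.30·t = 0.7×6.99.
t* = 0.7×6.99/0.30 = 16.31 s.

16.31 s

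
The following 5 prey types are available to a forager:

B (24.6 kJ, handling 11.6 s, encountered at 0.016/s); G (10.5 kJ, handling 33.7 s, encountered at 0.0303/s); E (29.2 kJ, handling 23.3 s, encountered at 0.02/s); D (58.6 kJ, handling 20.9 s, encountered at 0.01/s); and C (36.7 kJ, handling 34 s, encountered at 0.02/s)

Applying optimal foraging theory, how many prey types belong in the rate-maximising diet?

4

E/h in descending order: D 2.8, B 2.12, E 1.25, C 1.08, G 0.312 kJ/s. The optimal diet is the largest prefix of this list for which every included type satisfies E_i/h_i > R on the types above it.
Rate on top 1: 0.4847. B: 2.12 > 0.4847 → include.
Rate on top 2: 0.7024. E: 1.25 > 0.7024 → include.
Rate on top 3: 0.8404. C: 1.08 > 0.8404 → include.
Rate on top 4: 0.9044. G: 0.312 < 0.9044 → exclude; stop.
Optimal diet: D, B, E, C — 4 of 5 types.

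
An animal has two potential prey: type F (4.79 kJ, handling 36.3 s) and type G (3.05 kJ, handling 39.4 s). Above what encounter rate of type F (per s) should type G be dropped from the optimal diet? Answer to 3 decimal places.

The zero-one rule: include type G iff E₂/h₂ > λE₁/(1+λh₁). Equality gives the switch point.
λE₁h₂ = E₂ + λE₂h₁ ⇒ λ = E₂/(E₁h₂ − E₂h₁) = 3.05/(188.7 − 110.7) = 0.0391 per s.

0.039 per s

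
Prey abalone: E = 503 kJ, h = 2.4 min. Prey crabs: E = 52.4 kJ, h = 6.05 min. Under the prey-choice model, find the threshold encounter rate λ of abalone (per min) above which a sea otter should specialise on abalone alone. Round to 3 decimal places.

0.018 per min

The zero-one rule: include crabs iff E₂/h₂ > λE₁/(1+λh₁). Equality gives the switch point.
λE₁h₂ = E₂ + λE₂h₁ ⇒ λ = E₂/(E₁h₂ − E₂h₁) = 52.4/(3043 − 125.8) = 0.01796 per min.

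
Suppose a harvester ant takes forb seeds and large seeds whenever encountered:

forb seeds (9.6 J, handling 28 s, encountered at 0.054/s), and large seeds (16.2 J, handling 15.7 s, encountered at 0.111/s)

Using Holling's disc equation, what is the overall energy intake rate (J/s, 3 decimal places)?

R = Σλ_iE_i / (1 + Σλ_ih_i)
Numerator: 0.054×9.6 + 0.111×16.2 = 2.317
Denominator: 1 + 0.054×28 + 0.111×15.7 = 4.255
R = 2.317/4.255 = 0.5445 J/s

0.544 J/s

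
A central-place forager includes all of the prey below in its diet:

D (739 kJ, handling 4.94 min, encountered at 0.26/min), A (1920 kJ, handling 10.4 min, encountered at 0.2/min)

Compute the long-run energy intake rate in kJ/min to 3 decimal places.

132.009 kJ/min

R = (0.26×739 + 0.2×1920) / (1 + 0.26×4.94 + 0.2×10.4) = 576.1/4.364 = 132 kJ/min.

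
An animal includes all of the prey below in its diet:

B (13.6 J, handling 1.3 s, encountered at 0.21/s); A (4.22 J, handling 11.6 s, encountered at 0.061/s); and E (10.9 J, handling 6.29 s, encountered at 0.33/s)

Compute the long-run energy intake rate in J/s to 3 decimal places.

R = Σλ_iE_i / (1 + Σλ_ih_i)
Numerator: 0.21×13.6 + 0.061×4.22 + 0.33×10.9 = 6.71
Denominator: 1 + 0.21×1.3 + 0.061×11.6 + 0.33×6.29 = 4.056
R = 6.71/4.056 = 1.654 J/s

1.654 J/s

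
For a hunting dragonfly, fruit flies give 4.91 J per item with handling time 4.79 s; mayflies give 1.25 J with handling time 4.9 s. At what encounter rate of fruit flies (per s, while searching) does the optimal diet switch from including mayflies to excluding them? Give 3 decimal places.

0.069 per s

The zero-one rule: include mayflies iff E₂/h₂ > λE₁/(1+λh₁). Equality gives the switch point.
λE₁h₂ = E₂ + λE₂h₁ ⇒ λ = E₂/(E₁h₂ − E₂h₁) = 1.25/(24.06 − 5.987) = 0.06917 per s.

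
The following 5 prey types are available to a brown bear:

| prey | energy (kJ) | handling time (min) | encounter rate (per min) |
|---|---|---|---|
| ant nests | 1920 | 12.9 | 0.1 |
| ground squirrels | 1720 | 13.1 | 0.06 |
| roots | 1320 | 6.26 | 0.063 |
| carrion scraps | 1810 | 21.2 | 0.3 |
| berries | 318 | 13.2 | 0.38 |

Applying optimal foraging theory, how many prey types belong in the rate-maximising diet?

3

E/h in descending order: roots 211, ant nests 149, ground squirrels 131, carrion scraps 85.4, berries 24.1 kJ/min. The optimal diet is the largest prefix of this list for which every included type satisfies E_i/h_i > R on the types above it.
Rate on top 1: 59.64. ant nests: 149 > 59.64 → include.
Rate on top 2: 102.5. ground squirrels: 131 > 102.5 → include.
Rate on top 3: 109. carrion scraps: 85.4 < 109 → exclude; stop.
Optimal diet: roots, ant nests, ground squirrels — 3 of 5 types.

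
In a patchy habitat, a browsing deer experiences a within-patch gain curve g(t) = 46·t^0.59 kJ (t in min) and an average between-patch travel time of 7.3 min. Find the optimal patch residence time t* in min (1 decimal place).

10.5 min

By the marginal value theorem, leave when the instantaneous gain rate g'(t) equals the habitat-wide average g(t)/(T + t).
g'(t) = 0.59·46·t^-0.41. Setting 0.59·46·t^-0.41 = 46·t^0.59/(7.3+t) gives 0.59(7.3+t) = t, so 0.41·t = 0.59×7.3.
t* = 0.59×7.3/0.41 = 10.5 min.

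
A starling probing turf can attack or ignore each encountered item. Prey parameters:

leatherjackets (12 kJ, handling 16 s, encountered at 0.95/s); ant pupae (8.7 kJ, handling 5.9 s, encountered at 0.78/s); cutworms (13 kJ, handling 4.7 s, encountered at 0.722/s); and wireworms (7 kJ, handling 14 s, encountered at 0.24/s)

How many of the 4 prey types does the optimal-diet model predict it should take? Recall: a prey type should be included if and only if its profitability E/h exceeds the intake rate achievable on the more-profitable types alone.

1

Rank by E/h (kJ/s): cutworms 2.77, ant pupae 1.47, leatherjackets 0.75, wireworms 0.5. Include each in turn until the next type's E/h falls below the running intake rate.
Rate on top 1: 2.136. ant pupae: 1.47 < 2.136 → exclude; stop.
Optimal diet: cutworms — 1 of 4 types.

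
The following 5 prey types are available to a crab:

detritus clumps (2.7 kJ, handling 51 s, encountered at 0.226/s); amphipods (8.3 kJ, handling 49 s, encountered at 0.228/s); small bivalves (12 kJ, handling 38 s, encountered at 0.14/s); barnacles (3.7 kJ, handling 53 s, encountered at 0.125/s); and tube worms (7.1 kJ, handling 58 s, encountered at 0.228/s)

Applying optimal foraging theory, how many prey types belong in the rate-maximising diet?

Profitabilities (E/h, kJ/s): small bivalves 0.316, amphipods 0.169, tube worms 0.122, barnacles 0.0698, detritus clumps 0.0529. Add prey in this order while the next type's profitability exceeds the intake rate on those already taken.
Rate on top 1: 0.2658. amphipods: 0.169 < 0.2658 → exclude; stop.
Optimal diet: small bivalves — 1 of 5 types.

1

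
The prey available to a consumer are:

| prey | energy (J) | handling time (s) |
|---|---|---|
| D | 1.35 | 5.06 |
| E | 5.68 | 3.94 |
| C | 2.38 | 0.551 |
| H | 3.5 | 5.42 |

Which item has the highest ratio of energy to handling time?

C

Profitability E/h (J/s): D = 1.35/5.06 = 0.267, E = 5.68/3.94 = 1.44, C = 2.38/0.551 = 4.32, H = 3.5/5.42 = 0.646.
Ranked: C > E > H > D.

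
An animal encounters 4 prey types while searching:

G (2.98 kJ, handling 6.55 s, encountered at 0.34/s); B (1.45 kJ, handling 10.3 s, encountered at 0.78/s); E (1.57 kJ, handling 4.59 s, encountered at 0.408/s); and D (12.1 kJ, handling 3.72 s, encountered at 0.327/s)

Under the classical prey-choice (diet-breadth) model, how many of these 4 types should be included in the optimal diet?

Rank by E/h (kJ/s): D 3.25, G 0.455, E 0.342, B 0.141. Include each in turn until the next type's E/h falls below the running intake rate.
Rate on top 1: 1.785. G: 0.455 < 1.785 → exclude; stop.
Optimal diet: D — 1 of 4 types.

1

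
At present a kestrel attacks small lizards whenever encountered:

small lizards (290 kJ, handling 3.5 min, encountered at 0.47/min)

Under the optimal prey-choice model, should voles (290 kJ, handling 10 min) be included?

No

On small lizards alone, R = ΣλE/(1+Σλh) = 136.3/2.645 = 51.53 kJ/min.
voles: E/h = 290/10 = 29 kJ/min.
Since 29 < R, time spent handling voles is better spent searching.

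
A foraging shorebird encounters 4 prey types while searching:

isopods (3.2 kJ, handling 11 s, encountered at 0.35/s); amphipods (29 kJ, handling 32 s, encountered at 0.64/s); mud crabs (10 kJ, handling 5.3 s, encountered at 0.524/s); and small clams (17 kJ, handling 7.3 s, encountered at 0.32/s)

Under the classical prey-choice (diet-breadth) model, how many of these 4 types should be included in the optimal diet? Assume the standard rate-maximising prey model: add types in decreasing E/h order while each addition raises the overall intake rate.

Rank by E/h (kJ/s): small clams 2.33, mud crabs 1.89, amphipods 0.906, isopods 0.291. Include each in turn until the next type's E/h falls below the running intake rate.
Rate on top 1: 1.631. mud crabs: 1.89 > 1.631 → include.
Rate on top 2: 1.747. amphipods: 0.906 < 1.747 → exclude; stop.
Optimal diet: small clams, mud crabs — 2 of 4 types.

2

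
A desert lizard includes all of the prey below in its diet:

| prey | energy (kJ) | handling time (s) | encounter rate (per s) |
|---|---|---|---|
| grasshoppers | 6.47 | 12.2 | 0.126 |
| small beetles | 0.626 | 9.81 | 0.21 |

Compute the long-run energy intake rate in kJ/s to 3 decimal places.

0.206 kJ/s

Energy encountered per unit search time: 0.126×6.47 + 0.21×0.626 = 0.9467 kJ/s.
Handling time per unit search time: 0.126×12.2 + 0.21×9.81 = 3.597.
Rate = 0.9467/(1 + 3.597) = 0.2059 kJ/s.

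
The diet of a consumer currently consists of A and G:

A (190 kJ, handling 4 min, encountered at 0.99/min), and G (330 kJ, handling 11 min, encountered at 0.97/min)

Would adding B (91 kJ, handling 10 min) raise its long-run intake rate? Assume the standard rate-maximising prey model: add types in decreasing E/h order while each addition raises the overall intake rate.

No

On A and G alone, R = ΣλE/(1+Σλh) = 508.2/15.63 = 32.51 kJ/min.
Profitability of B: 91/10 = 9.1 kJ/min.
Since 9.1 < R, time spent handling B is better spent searching.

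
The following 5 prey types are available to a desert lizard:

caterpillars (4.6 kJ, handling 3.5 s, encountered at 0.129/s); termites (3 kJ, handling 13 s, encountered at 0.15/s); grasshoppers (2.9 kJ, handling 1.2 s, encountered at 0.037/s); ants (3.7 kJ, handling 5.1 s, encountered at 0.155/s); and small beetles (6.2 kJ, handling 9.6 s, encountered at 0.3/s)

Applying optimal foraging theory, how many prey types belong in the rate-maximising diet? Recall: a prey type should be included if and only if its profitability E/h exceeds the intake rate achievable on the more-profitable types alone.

E/h in descending order: grasshoppers 2.42, caterpillars 1.31, ants 0.725, small beetles 0.646, termites 0.231 kJ/s. The optimal diet is the largest prefix of this list for which every included type satisfies E_i/h_i > R on the types above it.
Rate on top 1: 0.1027. caterpillars: 1.31 > 0.1027 → include.
Rate on top 2: 0.4684. ants: 0.725 > 0.4684 → include.
Rate on top 3: 0.5573. small beetles: 0.646 > 0.5573 → include.
Rate on top 4: 0.6067. termites: 0.231 < 0.6067 → exclude; stop.
Optimal diet: grasshoppers, caterpillars, ants, small beetles — 4 of 5 types.

4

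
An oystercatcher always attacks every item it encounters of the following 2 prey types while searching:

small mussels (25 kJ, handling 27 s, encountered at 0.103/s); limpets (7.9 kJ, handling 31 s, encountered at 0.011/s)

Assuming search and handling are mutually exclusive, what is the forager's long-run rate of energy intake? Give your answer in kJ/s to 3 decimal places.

R = (0.103×25 + 0.011×7.9) / (1 + 0.103×27 + 0.011×31) = 2.662/4.122 = 0.6458 kJ/s.

0.646 kJ/s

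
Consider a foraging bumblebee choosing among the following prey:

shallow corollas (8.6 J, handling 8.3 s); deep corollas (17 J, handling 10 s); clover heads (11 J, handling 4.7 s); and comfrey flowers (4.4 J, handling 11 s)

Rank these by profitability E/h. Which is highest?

Profitability E/h (J/s): shallow corollas = 8.6/8.3 = 1.04, deep corollas = 17/10 = 1.7, clover heads = 11/4.7 = 2.34, comfrey flowers = 4.4/11 = 0.4.
Ranked: clover heads > deep corollas > shallow corollas > comfrey flowers.

clover heads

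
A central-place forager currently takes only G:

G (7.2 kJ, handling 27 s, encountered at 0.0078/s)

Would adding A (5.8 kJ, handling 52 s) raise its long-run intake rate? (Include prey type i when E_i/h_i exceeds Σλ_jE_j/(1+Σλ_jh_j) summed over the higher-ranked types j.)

Yes

Current rate: (0.0078×7.2)/(1 + 0.0078×27) = 0.04639 kJ/s.
A: E/h = 5.8/52 = 0.1115 kJ/s.
Since 0.1115 > R, including A increases the long-run rate.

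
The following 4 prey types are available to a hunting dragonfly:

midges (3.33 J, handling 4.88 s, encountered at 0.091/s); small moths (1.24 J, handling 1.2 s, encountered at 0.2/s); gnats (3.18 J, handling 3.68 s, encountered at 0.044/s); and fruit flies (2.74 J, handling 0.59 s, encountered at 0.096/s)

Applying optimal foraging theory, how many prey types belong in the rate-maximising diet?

4

Rank by E/h (J/s): fruit flies 4.64, small moths 1.03, gnats 0.864, midges 0.682. Include each in turn until the next type's E/h falls below the running intake rate.
Rate on top 1: 0.2489. small moths: 1.03 > 0.2489 → include.
Rate on top 2: 0.3941. gnats: 0.864 > 0.3941 → include.
Rate on top 3: 0.4463. midges: 0.682 > 0.4463 → include.
Optimal diet: fruit flies, small moths, gnats, midges — 4 of 4 types.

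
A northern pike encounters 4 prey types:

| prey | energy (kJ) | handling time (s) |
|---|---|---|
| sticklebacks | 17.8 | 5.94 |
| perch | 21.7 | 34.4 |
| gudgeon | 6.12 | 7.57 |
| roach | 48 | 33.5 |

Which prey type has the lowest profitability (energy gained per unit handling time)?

In descending order of E/h:
sticklebacks: 17.8/5.94 = 3 kJ/s
roach: 48/33.5 = 1.43 kJ/s
gudgeon: 6.12/7.57 = 0.808 kJ/s
perch: 21.7/34.4 = 0.631 kJ/s

perch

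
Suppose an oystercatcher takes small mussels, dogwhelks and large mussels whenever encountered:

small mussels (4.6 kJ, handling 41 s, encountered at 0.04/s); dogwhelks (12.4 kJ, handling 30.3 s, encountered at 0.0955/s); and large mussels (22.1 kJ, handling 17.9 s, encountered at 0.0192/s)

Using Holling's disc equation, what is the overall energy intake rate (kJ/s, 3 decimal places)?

0.305 kJ/s

Energy encountered per unit search time: 0.04×4.6 + 0.0955×12.4 + 0.0192×22.1 = 1.793 kJ/s.
Handling time per unit search time: 0.04×41 + 0.0955×30.3 + 0.0192×17.9 = 4.877.
Rate = 1.793/(1 + 4.877) = 0.305 kJ/s.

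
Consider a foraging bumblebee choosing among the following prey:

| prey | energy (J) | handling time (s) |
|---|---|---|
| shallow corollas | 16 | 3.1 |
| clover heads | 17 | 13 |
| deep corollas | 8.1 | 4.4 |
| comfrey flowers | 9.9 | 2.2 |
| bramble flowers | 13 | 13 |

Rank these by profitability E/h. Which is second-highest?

Profitability E/h (J/s): shallow corollas = 16/3.1 = 5.16, clover heads = 17/13 = 1.31, deep corollas = 8.1/4.4 = 1.84, comfrey flowers = 9.9/2.2 = 4.5, bramble flowers = 13/13 = 1.
Ranked: shallow corollas > comfrey flowers > deep corollas > clover heads > bramble flowers.

comfrey flowers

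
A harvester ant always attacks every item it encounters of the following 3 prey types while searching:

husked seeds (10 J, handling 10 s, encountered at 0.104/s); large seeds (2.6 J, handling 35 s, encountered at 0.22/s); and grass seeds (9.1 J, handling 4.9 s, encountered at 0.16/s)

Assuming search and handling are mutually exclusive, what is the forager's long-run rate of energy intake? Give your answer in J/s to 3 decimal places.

0.292 J/s

Energy encountered per unit search time: 0.104×10 + 0.22×2.6 + 0.16×9.1 = 3.068 J/s.
Handling time per unit search time: 0.104×10 + 0.22×35 + 0.16×4.9 = 9.524.
Rate = 3.068/(1 + 9.524) = 0.2915 J/s.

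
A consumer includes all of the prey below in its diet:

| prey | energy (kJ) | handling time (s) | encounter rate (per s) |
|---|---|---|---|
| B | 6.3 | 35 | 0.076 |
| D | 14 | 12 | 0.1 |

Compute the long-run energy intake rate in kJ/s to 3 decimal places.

0.387 kJ/s

Energy encountered per unit search time: 0.076×6.3 + 0.1×14 = 1.879 kJ/s.
Handling time per unit search time: 0.076×35 + 0.1×12 = 3.86.
Rate = 1.879/(1 + 3.86) = 0.3866 kJ/s.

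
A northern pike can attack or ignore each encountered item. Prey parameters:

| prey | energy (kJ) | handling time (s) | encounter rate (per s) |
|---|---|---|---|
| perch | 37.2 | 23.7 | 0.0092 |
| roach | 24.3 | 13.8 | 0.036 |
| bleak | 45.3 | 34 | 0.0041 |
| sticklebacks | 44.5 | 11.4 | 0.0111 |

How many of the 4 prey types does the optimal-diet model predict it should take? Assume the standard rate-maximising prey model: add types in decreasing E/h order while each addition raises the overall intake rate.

4

Rank by E/h (kJ/s): sticklebacks 3.9, roach 1.76, perch 1.57, bleak 1.33. Include each in turn until the next type's E/h falls below the running intake rate.
Rate on top 1: 0.4385. roach: 1.76 > 0.4385 → include.
Rate on top 2: 0.8432. perch: 1.57 > 0.8432 → include.
Rate on top 3: 0.9292. bleak: 1.33 > 0.9292 → include.
Optimal diet: sticklebacks, roach, perch, bleak — 4 of 4 types.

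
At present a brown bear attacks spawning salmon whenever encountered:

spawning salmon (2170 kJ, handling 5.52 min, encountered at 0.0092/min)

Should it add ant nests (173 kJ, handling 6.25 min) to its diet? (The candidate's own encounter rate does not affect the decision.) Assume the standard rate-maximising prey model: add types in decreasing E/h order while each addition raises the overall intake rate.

Yes

Intake rate on the current diet: R = (0.0092×2170) / (1 + 0.0092×5.52) = 19.96/1.051 = 19 kJ/min.
ant nests: E/h = 173/6.25 = 27.68 kJ/min.
27.68 > 19, so adding ant nests raises the average — include it.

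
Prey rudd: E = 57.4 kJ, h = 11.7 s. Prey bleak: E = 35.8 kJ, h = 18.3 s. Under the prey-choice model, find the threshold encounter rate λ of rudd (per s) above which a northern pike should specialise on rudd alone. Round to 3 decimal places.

The zero-one rule: include bleak iff E₂/h₂ > λE₁/(1+λh₁). Equality gives the switch point.
λE₁h₂ = E₂ + λE₂h₁ ⇒ λ = E₂/(E₁h₂ − E₂h₁) = 35.8/(1050 − 418.9) = 0.05669 per s.

0.057 per s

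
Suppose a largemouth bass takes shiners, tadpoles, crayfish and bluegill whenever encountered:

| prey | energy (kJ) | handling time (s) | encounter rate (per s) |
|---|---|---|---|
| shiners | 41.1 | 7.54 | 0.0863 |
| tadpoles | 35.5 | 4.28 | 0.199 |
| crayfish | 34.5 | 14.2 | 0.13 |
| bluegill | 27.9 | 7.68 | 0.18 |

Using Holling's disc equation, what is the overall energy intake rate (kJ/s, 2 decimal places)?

R = Σλ_iE_i / (1 + Σλ_ih_i)
Numerator: 0.0863×41.1 + 0.199×35.5 + 0.13×34.5 + 0.18×27.9 = 20.12
Denominator: 1 + 0.0863×7.54 + 0.199×4.28 + 0.13×14.2 + 0.18×7.68 = 5.731
R = 20.12/5.731 = 3.511 kJ/s

3.51 kJ/s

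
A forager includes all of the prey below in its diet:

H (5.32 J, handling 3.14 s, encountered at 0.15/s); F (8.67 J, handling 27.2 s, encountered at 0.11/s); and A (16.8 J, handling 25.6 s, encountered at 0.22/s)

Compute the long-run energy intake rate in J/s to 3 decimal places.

R = (0.15×5.32 + 0.11×8.67 + 0.22×16.8) / (1 + 0.15×3.14 + 0.11×27.2 + 0.22×25.6) = 5.448/10.1 = 0.5396 J/s.

0.540 J/s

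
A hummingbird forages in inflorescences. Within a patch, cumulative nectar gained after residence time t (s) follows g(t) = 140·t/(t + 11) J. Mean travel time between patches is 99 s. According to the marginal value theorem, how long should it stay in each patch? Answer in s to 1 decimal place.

33.0 s

By the marginal value theorem, leave when the instantaneous gain rate g'(t) equals the habitat-wide average g(t)/(T + t).
g'(t) = 140·11/(t + 11)². Setting 140·11/(t+11)² = 140t/[(t+11)(99+t)] gives 11(99+t) = t(t+11), so t² = 11×99 = 1089.
t* = √1089 = 33 s.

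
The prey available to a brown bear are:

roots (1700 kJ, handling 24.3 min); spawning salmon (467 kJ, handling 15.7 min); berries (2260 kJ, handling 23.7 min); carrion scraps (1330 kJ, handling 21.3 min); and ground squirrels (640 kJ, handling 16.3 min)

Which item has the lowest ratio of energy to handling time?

spawning salmon

In descending order of E/h:
berries: 2260/23.7 = 95.4 kJ/min
roots: 1700/24.3 = 70 kJ/min
carrion scraps: 1330/21.3 = 62.4 kJ/min
ground squirrels: 640/16.3 = 39.3 kJ/min
spawning salmon: 467/15.7 = 29.7 kJ/min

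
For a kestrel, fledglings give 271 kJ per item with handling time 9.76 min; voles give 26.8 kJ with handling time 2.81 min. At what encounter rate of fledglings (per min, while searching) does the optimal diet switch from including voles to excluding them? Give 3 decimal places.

Drop voles once their profitability E₂/h₂ falls below the rate achievable on fledglings alone: E₂/h₂ = λE₁/(1 + λh₁).
Solve for λ: λE₁h₂ = E₂(1 + λh₁) → λ(E₁h₂ − E₂h₁) = E₂ → λ = E₂/(E₁h₂ − E₂h₁).
λ = 26.8/(271×2.81 − 26.8×9.76) = 26.8/499.9 = 0.05361 per min.

0.054 per min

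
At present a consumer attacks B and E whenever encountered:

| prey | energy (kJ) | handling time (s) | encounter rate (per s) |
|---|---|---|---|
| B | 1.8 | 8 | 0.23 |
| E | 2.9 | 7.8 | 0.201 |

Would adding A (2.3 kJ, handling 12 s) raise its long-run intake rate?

On B and E alone, R = ΣλE/(1+Σλh) = 0.9969/4.408 = 0.2262 kJ/s.
Profitability of A: 2.3/12 = 0.1917 kJ/s.
0.1917 < 0.2262, so adding A would lower the average — exclude it.

No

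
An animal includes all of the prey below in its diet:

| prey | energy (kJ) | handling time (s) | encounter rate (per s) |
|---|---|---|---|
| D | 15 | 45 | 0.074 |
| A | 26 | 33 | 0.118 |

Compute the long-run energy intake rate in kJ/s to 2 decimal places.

0.51 kJ/s

R = Σλ_iE_i / (1 + Σλ_ih_i)
Numerator: 0.074×15 + 0.118×26 = 4.178
Denominator: 1 + 0.074×45 + 0.118×33 = 8.224
R = 4.178/8.224 = 0.508 kJ/s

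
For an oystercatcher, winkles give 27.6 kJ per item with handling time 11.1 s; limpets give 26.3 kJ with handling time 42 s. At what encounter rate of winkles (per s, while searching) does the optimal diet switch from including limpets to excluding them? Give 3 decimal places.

0.030 per s

At the threshold, the rate on winkles alone equals the profitability of limpets: λ·27.6/(1 + λ·11.1) = 26.3/42 = 0.6262.
Rearranging, λ(27.6 − 0.6262×11.1) = 0.6262, so λ = 0.6262/20.65 = 0.03033 per s.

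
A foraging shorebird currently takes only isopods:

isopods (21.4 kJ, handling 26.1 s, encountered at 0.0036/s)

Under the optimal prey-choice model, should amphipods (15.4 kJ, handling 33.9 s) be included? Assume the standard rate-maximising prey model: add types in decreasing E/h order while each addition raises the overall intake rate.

Yes

Intake rate on the current diet: R = (0.0036×21.4) / (1 + 0.0036×26.1) = 0.07704/1.094 = 0.07042 kJ/s.
amphipods: E/h = 15.4/33.9 = 0.4543 kJ/s.
0.4543 > 0.07042, so adding amphipods raises the average — include it.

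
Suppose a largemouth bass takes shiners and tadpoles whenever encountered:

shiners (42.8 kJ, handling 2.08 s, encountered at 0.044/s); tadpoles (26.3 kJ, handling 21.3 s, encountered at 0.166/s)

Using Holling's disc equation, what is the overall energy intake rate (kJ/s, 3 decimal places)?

R = (0.044×42.8 + 0.166×26.3) / (1 + 0.044×2.08 + 0.166×21.3) = 6.249/4.627 = 1.35 kJ/s.

1.350 kJ/s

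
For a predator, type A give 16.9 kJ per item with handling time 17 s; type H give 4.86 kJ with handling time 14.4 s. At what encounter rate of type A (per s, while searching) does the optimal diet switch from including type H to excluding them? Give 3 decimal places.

Drop type H once their profitability E₂/h₂ falls below the rate achievable on type A alone: E₂/h₂ = λE₁/(1 + λh₁).
Solve for λ: λE₁h₂ = E₂(1 + λh₁) → λ(E₁h₂ − E₂h₁) = E₂ → λ = E₂/(E₁h₂ − E₂h₁).
λ = 4.86/(16.9×14.4 − 4.86×17) = 4.86/160.7 = 0.03024 per s.

0.030 per s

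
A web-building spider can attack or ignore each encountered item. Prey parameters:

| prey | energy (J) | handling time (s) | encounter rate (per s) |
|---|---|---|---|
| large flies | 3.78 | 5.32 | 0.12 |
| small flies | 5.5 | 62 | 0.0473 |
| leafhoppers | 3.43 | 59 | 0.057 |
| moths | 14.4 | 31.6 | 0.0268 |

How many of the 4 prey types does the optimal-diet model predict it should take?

Profitabilities (E/h, J/s): large flies 0.711, moths 0.456, small flies 0.0887, leafhoppers 0.0581. Add prey in this order while the next type's profitability exceeds the intake rate on those already taken.
Rate on top 1: 0.2769. moths: 0.456 > 0.2769 → include.
Rate on top 2: 0.3378. small flies: 0.0887 < 0.3378 → exclude; stop.
Optimal diet: large flies, moths — 2 of 4 types.

2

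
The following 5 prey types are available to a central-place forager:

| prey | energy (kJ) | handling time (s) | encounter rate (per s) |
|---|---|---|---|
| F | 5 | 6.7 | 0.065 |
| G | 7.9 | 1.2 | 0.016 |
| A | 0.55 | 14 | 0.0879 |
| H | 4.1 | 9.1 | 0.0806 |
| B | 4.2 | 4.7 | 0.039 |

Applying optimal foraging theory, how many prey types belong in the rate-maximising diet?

Profitabilities (E/h, kJ/s): G 6.58, B 0.894, F 0.746, H 0.451, A 0.0393. Add prey in this order while the next type's profitability exceeds the intake rate on those already taken.
Rate on top 1: 0.124. B: 0.894 > 0.124 → include.
Rate on top 2: 0.2413. F: 0.746 > 0.2413 → include.
Rate on top 3: 0.3756. H: 0.451 > 0.3756 → include.
Rate on top 4: 0.3988. A: 0.0393 < 0.3988 → exclude; stop.
Optimal diet: G, B, F, H — 4 of 5 types.

4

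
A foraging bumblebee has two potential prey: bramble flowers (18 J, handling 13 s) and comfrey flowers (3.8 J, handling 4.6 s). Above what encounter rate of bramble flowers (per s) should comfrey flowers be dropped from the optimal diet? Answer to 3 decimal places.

0.114 per s

At the threshold, the rate on bramble flowers alone equals the profitability of comfrey flowers: λ·18/(1 + λ·13) = 3.8/4.6 = 0.8261.
Rearranging, λ(18 − 0.8261×13) = 0.8261, so λ = 0.8261/7.261 = 0.1138 per s.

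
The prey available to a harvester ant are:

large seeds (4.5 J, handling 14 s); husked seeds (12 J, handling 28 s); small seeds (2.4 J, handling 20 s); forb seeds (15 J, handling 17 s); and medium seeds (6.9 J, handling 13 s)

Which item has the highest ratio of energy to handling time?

Profitability E/h (J/s): large seeds = 4.5/14 = 0.321, husked seeds = 12/28 = 0.429, small seeds = 2.4/20 = 0.12, forb seeds = 15/17 = 0.882, medium seeds = 6.9/13 = 0.531.
Ranked: forb seeds > medium seeds > husked seeds > large seeds > small seeds.

forb seeds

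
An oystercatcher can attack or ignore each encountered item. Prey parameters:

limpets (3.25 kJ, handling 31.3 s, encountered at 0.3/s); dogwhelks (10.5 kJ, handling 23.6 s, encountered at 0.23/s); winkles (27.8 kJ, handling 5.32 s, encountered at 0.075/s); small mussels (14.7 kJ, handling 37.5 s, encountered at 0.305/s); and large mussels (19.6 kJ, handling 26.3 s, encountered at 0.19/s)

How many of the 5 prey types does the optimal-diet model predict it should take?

Profitabilities (E/h, kJ/s): winkles 5.23, large mussels 0.745, dogwhelks 0.445, small mussels 0.392, limpets 0.104. Add prey in this order while the next type's profitability exceeds the intake rate on those already taken.
Rate on top 1: 1.49. large mussels: 0.745 < 1.49 → exclude; stop.
Optimal diet: winkles — 1 of 5 types.

1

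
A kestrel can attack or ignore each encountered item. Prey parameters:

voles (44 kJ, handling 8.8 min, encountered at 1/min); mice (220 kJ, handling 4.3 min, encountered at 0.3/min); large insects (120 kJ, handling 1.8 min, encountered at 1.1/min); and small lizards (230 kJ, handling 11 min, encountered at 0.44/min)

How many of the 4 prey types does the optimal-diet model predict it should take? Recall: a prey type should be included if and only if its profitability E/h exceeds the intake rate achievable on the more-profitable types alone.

Profitabilities (E/h, kJ/min): large insects 66.7, mice 51.2, small lizards 20.9, voles 5. Add prey in this order while the next type's profitability exceeds the intake rate on those already taken.
Rate on top 1: 44.3. mice: 51.2 > 44.3 → include.
Rate on top 2: 46.37. small lizards: 20.9 < 46.37 → exclude; stop.
Optimal diet: large insects, mice — 2 of 4 types.

2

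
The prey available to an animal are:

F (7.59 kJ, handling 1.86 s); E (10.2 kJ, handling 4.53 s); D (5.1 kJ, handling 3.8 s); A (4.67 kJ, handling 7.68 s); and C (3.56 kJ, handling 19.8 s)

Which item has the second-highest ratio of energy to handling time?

In descending order of E/h:
F: 7.59/1.86 = 4.08 kJ/s
E: 10.2/4.53 = 2.25 kJ/s
D: 5.1/3.8 = 1.34 kJ/s
A: 4.67/7.68 = 0.608 kJ/s
C: 3.56/19.8 = 0.18 kJ/s

E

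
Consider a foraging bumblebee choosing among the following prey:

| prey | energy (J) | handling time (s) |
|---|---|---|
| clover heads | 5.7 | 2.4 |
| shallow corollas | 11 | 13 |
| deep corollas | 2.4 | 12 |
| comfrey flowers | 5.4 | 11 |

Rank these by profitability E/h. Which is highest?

In descending order of E/h:
clover heads: 5.7/2.4 = 2.38 J/s
shallow corollas: 11/13 = 0.846 J/s
comfrey flowers: 5.4/11 = 0.491 J/s
deep corollas: 2.4/12 = 0.2 J/s

clover heads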